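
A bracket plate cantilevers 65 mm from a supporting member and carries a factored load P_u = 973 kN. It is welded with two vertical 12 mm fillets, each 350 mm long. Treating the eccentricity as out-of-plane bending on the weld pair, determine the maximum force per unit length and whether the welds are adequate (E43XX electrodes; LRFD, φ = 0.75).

f_max ≈ 2080 N/mm; NOT adequate

E43XX → F_EXX = 430 MPa.
L_w = 2 × 350 = 700 mm; section modulus (unit throat) S = 2 × L²/6 = 40830 mm².
Direct shear f_v = P/L_w = 973×10³/700 = 1390 N/mm.
Moment M = P × e = 973×10³ × 65 = 63245000 N·mm; bending f_b = M/S = 1549 N/mm.
f_max = √(f_v² + f_b²) = √(1390² + 1549²) = 2081 N/mm.
φr_n = 0.75 × 0.6 × 430 × (0.707 × 12) = 1642 N/mm → NOT adequate.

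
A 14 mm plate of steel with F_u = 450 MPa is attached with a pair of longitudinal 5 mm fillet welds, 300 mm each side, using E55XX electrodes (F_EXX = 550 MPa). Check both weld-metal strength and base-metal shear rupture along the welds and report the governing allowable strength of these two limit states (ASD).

t_e = 0.707 × 5 = 3.535 mm; L = 600 mm.
Weld metal: R_n/Ω = (1/2.0) × 0.6 × 550 × 3.535 × 600 × 10⁻³ = 350 kN.
Base metal (shear rupture): R_n/Ω = (1/2.0) × 0.6 × 450 × 14 × 600 × 10⁻³ = 1134 kN.
Governing: weld metal.

R_n/Ω ≈ 350 kN (weld metal governs)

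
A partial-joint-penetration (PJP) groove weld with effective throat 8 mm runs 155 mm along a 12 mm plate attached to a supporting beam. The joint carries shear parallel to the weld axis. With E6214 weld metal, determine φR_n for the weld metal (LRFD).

E62XX → F_EXX = 620 MPa.
Effective throat (given) t_e = 8 mm.
A_we = 8 × 155 = 1240 mm².
F_nw = 0.6 F_EXX = 372 MPa.
φR_n = 0.75 × 372 × 1240 × 10⁻³ = 346 kN.

φR_n ≈ 346 kN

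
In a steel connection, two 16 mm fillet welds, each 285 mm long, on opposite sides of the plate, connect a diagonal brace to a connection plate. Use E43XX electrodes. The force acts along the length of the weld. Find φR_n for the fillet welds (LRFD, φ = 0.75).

φR_n ≈ 1250 kN

E43XX → F_EXX = 430 MPa.
Effective throat t_e = 0.707 × 16 = 11.31 mm.
Total length L = 570 mm; A_we = 11.31 × 570 = 6448 mm².
F_nw = 0.6 F_EXX = 0.6 × 430 = 258 MPa.
φR_n = 0.75 × 258 × 6448 × 10⁻³ = 1248 kN.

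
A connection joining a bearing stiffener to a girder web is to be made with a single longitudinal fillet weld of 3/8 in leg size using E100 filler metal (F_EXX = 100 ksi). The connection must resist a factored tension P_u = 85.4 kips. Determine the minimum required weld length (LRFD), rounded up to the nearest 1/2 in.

Throat t_e = 0.707 × 0.375 = 0.2651 in.
φr_n = 0.75 × 0.6 × 100 × 0.2651 = 11.93 kips/in.
L_req = P_u / φr_n = 85.4 / 11.93 = 7.158 in total.
Round up → use L = 7.5 in.

L = 7.5 in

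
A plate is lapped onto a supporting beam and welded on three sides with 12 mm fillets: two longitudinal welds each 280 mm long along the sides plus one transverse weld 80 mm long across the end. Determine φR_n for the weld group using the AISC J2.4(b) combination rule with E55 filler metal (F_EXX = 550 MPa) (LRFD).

φR_n ≈ 1340 kN

t_e = 0.707 × 12 = 8.484 mm.
R_nwl = 0.6 × 550 × 8.484 × 560 × 10⁻³ = 1568 kN (longitudinal, 2 welds).
R_nwt = 0.6 × 550 × 8.484 × 80 × 10⁻³ = 224 kN (transverse, base value).
(i) R_nwl + R_nwt = 1792 kN; (ii) 0.85 R_nwl + 1.5 R_nwt = 1669 kN.
R_n = max = 1792 kN [governs: (i)]; φR_n = 1344 kN.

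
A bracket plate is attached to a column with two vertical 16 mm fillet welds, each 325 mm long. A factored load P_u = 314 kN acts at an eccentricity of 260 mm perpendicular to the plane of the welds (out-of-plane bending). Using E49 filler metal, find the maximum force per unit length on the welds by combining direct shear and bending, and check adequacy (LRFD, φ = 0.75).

f_max ≈ 2370 N/mm; adequate

E49XX → F_EXX = 490 MPa.
L_w = 2 × 325 = 650 mm; section modulus (unit throat) S = 2 × L²/6 = 35210 mm².
Direct shear f_v = P/L_w = 314×10³/650 = 483.1 N/mm.
Moment M = P × e = 314×10³ × 260 = 81640000 N·mm; bending f_b = M/S = 2319 N/mm.
f_max = √(f_v² + f_b²) = √(483.1² + 2319²) = 2369 N/mm.
φr_n = 0.75 × 0.6 × 490 × (0.707 × 16) = 2494 N/mm → adequate.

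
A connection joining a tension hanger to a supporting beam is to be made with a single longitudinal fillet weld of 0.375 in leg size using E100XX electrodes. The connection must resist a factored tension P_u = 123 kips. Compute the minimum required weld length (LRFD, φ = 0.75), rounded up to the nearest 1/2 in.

L = 10.5 in

E100XX → F_EXX = 100 ksi.
Throat t_e = 0.707 × 0.375 = 0.2651 in.
φr_n = 0.75 × 0.6 × 100 × 0.2651 = 11.93 kips/in.
L_req = P_u / φr_n = 123 / 11.93 = 10.31 in total.
Round up → use L = 10.5 in.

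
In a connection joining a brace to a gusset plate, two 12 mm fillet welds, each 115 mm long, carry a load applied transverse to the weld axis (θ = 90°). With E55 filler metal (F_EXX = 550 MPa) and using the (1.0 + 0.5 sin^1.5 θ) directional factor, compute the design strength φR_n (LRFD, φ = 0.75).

φR_n ≈ 724 kN

t_e = 0.707 × 12 = 8.484 mm; A_we = 8.484 × 230 = 1951 mm².
Directional factor: 1.0 + 0.5 sin^1.5(90°) = 1.5.
F_nw = 0.6 × 550 × 1.5 = 495 MPa.
φR_n = 0.75 × 495 × 1951 × 10⁻³ = 724.4 kN.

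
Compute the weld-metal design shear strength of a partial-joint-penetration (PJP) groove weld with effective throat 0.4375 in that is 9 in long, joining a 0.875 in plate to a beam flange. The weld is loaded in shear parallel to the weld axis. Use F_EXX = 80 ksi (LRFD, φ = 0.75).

φR_n ≈ 142 kip

Effective throat (given) t_e = 0.4375 in.
A_we = 0.4375 × 9 = 3.938 in².
F_nw = 0.6 F_EXX = 48 ksi.
φR_n = 0.75 × 48 × 3.938 = 141.8 kip.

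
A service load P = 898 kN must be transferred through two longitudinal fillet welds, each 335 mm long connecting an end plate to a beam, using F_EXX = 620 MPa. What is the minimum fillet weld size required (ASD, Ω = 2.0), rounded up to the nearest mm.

Total weld length L = 670 mm.
Required throat t_e = P × Ω / (0.6 F_EXX × L) = 898 × 2.0 / (0.6 × 620 × 670 × 10⁻³) = 7.206 mm.
Required leg w = t_e / 0.707 = 10.19 mm → use 11 mm.

w = 11 mm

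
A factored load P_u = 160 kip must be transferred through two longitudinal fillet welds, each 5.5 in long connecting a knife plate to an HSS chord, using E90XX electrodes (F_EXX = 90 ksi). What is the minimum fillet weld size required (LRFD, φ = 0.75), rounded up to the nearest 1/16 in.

w = 9/16 in

Total weld length L = 11 in.
Required throat t_e = P_u / (φ × 0.6 F_EXX × L) = 160 / (0.75 × 0.6 × 90 × 11) = 0.3591 in.
Required leg w = t_e / 0.707 = 0.508 in → use 9/16 in.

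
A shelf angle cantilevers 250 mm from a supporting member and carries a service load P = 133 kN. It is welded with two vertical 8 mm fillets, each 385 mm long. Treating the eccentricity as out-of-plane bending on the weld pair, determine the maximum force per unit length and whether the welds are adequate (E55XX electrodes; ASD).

f_max ≈ 695 N/mm; adequate

E55XX → F_EXX = 550 MPa.
L_w = 2 × 385 = 770 mm; section modulus (unit throat) S = 2 × L²/6 = 49410 mm².
Direct shear f_v = P/L_w = 133×10³/770 = 172.7 N/mm.
Moment M = P × e = 133×10³ × 250 = 33250000 N·mm; bending f_b = M/S = 673 N/mm.
f_max = √(f_v² + f_b²) = √(172.7² + 673²) = 694.8 N/mm.
r_n/Ω = (1/2.0) × 0.6 × 550 × (0.707 × 8) = 933.2 N/mm → adequate.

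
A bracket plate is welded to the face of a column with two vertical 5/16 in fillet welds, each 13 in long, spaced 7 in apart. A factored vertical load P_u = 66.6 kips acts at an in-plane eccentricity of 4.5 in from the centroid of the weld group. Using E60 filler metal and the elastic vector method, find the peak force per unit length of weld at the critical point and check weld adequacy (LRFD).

E60XX → F_EXX = 60 ksi.
Total weld length L_w = 26 in. Treat welds as unit-width lines.
Polar moment about centroid: J = 2[d³/12 + d(b/2)²] = 2[13³/12 + 13×3.5²] = 684.7 in³.
Direct shear f_v = P/L_w = 66.6 / 26 = 2.562 kip/in (vertical).
Torsion M = P·e = 66.6 × 4.5 = 299.7 kip·in.
Critical point at (x, y) = (3.5, 6.5) from centroid. f_tx = M·y/J = 2.845 kip/in; f_ty = M·x/J = 1.532 kip/in.
Resultant f_max = √[f_tx² + (f_v + f_ty)²] = √[2.845² + (2.562 + 1.532)²] = 4.985 kip/in.
Capacity per unit length: φr_n = 0.75 × 0.6 × 60 × (0.707 × 0.3125) = 5.965 kip/in.
4.985 ≤ 5.965 → adequate.

f_max ≈ 4.99 kip/in; adequate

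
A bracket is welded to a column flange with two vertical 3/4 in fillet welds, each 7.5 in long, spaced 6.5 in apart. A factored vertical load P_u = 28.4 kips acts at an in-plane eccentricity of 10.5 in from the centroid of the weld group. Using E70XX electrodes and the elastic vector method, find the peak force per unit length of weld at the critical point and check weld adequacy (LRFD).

E70XX → F_EXX = 70 ksi.
Total weld length L_w = 15 in. Treat welds as unit-width lines.
Polar moment about centroid: J = 2[d³/12 + d(b/2)²] = 2[7.5³/12 + 7.5×3.25²] = 228.8 in³.
Direct shear f_v = P/L_w = 28.4 / 15 = 1.893 kip/in (vertical).
Torsion M = P·e = 28.4 × 10.5 = 298.2 kip·in.
Critical point at (x, y) = (3.25, 3.75) from centroid. f_tx = M·y/J = 4.889 kip/in; f_ty = M·x/J = 4.237 kip/in.
Resultant f_max = √[f_tx² + (f_v + f_ty)²] = √[4.889² + (1.893 + 4.237)²] = 7.841 kip/in.
Capacity per unit length: φr_n = 0.75 × 0.6 × 70 × (0.707 × 0.75) = 16.7 kip/in.
7.841 ≤ 16.7 → adequate.

f_max ≈ 7.84 kip/in; adequate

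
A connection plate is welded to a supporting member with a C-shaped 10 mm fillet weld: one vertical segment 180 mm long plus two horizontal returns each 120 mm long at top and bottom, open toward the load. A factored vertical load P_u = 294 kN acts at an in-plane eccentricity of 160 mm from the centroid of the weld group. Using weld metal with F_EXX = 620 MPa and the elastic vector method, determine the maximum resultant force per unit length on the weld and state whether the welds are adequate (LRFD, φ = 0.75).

Total weld length L_w = 420 mm. Treat welds as unit-width lines.
Centroid: x̄ = 2×120×60 / 420 = 34.29 mm from the vertical weld.
Polar moment about centroid: J = I_x + I_y = [180³/12 + 2×120×90²] + [180×34.29² + 2(120³/12 + 120×25.71²)] = 3088000 mm³.
Direct shear f_v = P/L_w = 294×10³ / 420 = 700 N/mm (vertical).
Torsion M = P·e = 294×10³ × 160 = 47040000 N·mm.
Critical point at (x, y) = (85.71, 90) from centroid. f_tx = M·y/J = 1371 N/mm; f_ty = M·x/J = 1306 N/mm.
Resultant f_max = √[f_tx² + (f_v + f_ty)²] = √[1371² + (700 + 1306)²] = 2429 N/mm.
Capacity per unit length: φr_n = 0.75 × 0.6 × 620 × (0.707 × 10) = 1973 N/mm.
2429 > 1973 → NOT adequate.

f_max ≈ 2430 N/mm; NOT adequate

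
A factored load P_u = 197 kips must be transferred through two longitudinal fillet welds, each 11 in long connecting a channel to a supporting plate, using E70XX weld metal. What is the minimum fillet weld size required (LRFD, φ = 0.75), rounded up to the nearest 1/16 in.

E70XX → F_EXX = 70 ksi.
Total weld length L = 22 in.
Required throat t_e = P_u / (φ × 0.6 F_EXX × L) = 197 / (0.75 × 0.6 × 70 × 22) = 0.2843 in.
Required leg w = t_e / 0.707 = 0.4021 in → use 7/16 in.

w = 7/16 in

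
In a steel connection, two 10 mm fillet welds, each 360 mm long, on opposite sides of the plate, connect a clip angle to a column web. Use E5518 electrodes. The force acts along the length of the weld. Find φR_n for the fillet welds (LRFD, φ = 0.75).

E55XX → F_EXX = 550 MPa.
Effective throat t_e = 0.707 × 10 = 7.07 mm.
Total length L = 720 mm; A_we = 7.07 × 720 = 5090 mm².
F_nw = 0.6 F_EXX = 0.6 × 550 = 330 MPa.
φR_n = 0.75 × 330 × 5090 × 10⁻³ = 1260 kN.

φR_n ≈ 1260 kN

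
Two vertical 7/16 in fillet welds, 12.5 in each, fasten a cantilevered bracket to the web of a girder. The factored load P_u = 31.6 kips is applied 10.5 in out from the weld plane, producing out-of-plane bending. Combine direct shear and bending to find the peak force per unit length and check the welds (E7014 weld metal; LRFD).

E70XX → F_EXX = 70 ksi.
L_w = 2 × 12.5 = 25 in; section modulus (unit throat) S = 2 × L²/6 = 52.08 in².
Direct shear f_v = P/L_w = 31.6/25 = 1.264 kip/in.
Moment M = P × e = 31.6 × 10.5 = 331.8 kip·in; bending f_b = M/S = 6.371 kip/in.
f_max = √(f_v² + f_b²) = √(1.264² + 6.371²) = 6.495 kip/in.
φr_n = 0.75 × 0.6 × 70 × (0.707 × 0.4375) = 9.743 kip/in → adequate.

f_max ≈ 6.49 kip/in; adequate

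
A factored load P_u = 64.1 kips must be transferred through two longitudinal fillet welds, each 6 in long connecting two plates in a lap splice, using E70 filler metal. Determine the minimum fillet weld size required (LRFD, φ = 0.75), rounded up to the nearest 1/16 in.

E70XX → F_EXX = 70 ksi.
Total weld length L = 12 in.
Required throat t_e = P_u / (φ × 0.6 F_EXX × L) = 64.1 / (0.75 × 0.6 × 70 × 12) = 0.1696 in.
Required leg w = t_e / 0.707 = 0.2399 in → use 1/4 in.

w = 1/4 in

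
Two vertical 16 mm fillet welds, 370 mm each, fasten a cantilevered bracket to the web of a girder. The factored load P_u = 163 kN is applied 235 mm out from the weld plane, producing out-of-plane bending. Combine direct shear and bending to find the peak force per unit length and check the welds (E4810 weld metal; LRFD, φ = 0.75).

f_max ≈ 868 N/mm; adequate

E48XX → F_EXX = 480 MPa.
L_w = 2 × 370 = 740 mm; section modulus (unit throat) S = 2 × L²/6 = 45630 mm².
Direct shear f_v = P/L_w = 163×10³/740 = 220.3 N/mm.
Moment M = P × e = 163×10³ × 235 = 38305000 N·mm; bending f_b = M/S = 839.4 N/mm.
f_max = √(f_v² + f_b²) = √(220.3² + 839.4²) = 867.8 N/mm.
φr_n = 0.75 × 0.6 × 480 × (0.707 × 16) = 2443 N/mm → adequate.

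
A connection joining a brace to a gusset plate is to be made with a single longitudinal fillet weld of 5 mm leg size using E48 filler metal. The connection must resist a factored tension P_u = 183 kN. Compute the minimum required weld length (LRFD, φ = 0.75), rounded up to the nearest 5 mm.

L = 240 mm

E48XX → F_EXX = 480 MPa.
Throat t_e = 0.707 × 5 = 3.535 mm.
φr_n = 0.75 × 0.6 × 480 × 3.535 × 10⁻³ = 0.7636 kN/mm.
L_req = P_u / φr_n = 183 / 0.7636 = 239.7 mm total.
Round up → use L = 240 mm.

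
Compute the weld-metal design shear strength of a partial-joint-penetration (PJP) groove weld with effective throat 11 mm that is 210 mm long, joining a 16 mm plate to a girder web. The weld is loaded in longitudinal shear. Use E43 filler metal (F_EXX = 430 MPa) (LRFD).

Effective throat (given) t_e = 11 mm.
A_we = 11 × 210 = 2310 mm².
F_nw = 0.6 F_EXX = 258 MPa.
φR_n = 0.75 × 258 × 2310 × 10⁻³ = 447 kN.

φR_n ≈ 447 kN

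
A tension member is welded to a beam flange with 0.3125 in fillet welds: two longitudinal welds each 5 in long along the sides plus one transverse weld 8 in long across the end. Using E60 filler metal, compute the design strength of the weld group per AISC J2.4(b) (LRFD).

E60XX → F_EXX = 60 ksi.
t_e = 0.707 × 0.3125 = 0.2209 in.
R_nwl = 0.6 × 60 × 0.2209 × 10 = 79.54 kip (longitudinal, 2 welds).
R_nwt = 0.6 × 60 × 0.2209 × 8 = 63.63 kip (transverse, base value).
(i) R_nwl + R_nwt = 143.2 kip; (ii) 0.85 R_nwl + 1.5 R_nwt = 163.1 kip.
R_n = max = 163.1 kip [governs: (ii)]; φR_n = 122.3 kip.

φR_n ≈ 122 kip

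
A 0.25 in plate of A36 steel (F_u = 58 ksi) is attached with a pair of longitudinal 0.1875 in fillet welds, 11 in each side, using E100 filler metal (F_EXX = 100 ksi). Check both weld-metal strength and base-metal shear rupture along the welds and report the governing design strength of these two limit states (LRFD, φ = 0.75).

t_e = 0.707 × 0.1875 = 0.1326 in; L = 22 in.
Weld metal: φR_n = 0.75 × 0.6 × 100 × 0.1326 × 22 = 131.2 kip.
Base metal (shear rupture): φR_n = 0.75 × 0.6 × 58 × 0.25 × 22 = 143.5 kip.
Governing: weld metal.

φR_n ≈ 131 kip (weld metal governs)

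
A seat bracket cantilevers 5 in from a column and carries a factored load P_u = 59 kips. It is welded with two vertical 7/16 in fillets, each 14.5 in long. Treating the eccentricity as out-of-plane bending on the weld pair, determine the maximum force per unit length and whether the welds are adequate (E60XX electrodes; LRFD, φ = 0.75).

E60XX → F_EXX = 60 ksi.
L_w = 2 × 14.5 = 29 in; section modulus (unit throat) S = 2 × L²/6 = 70.08 in².
Direct shear f_v = P/L_w = 59/29 = 2.034 kip/in.
Moment M = P × e = 59 × 5 = 295 kip·in; bending f_b = M/S = 4.209 kip/in.
f_max = √(f_v² + f_b²) = √(2.034² + 4.209²) = 4.675 kip/in.
φr_n = 0.75 × 0.6 × 60 × (0.707 × 0.4375) = 8.351 kip/in → adequate.

f_max ≈ 4.68 kip/in; adequate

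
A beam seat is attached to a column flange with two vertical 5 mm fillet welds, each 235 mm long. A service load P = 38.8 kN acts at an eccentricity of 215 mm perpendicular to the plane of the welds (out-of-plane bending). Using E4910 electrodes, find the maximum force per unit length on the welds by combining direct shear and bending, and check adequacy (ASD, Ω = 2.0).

E49XX → F_EXX = 490 MPa.
L_w = 2 × 235 = 470 mm; section modulus (unit throat) S = 2 × L²/6 = 18410 mm².
Direct shear f_v = P/L_w = 38.8×10³/470 = 82.55 N/mm.
Moment M = P × e = 38.8×10³ × 215 = 8342000 N·mm; bending f_b = M/S = 453.2 N/mm.
f_max = √(f_v² + f_b²) = √(82.55² + 453.2²) = 460.6 N/mm.
r_n/Ω = (1/2.0) × 0.6 × 490 × (0.707 × 5) = 519.6 N/mm → adequate.

f_max ≈ 461 N/mm; adequate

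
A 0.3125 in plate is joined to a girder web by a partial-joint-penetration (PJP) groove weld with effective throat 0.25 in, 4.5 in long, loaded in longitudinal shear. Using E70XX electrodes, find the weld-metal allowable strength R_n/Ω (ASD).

R_n/Ω ≈ 23.6 kips

E70XX → F_EXX = 70 ksi.
Effective throat (given) t_e = 0.25 in.
A_we = 0.25 × 4.5 = 1.125 in².
F_nw = 0.6 F_EXX = 42 ksi.
R_n/Ω = (42 × 1.125) / 2.0 = 23.62 kips.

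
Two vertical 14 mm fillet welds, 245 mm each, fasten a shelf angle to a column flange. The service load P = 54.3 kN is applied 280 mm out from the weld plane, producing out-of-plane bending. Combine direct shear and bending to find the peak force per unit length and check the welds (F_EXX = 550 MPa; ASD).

f_max ≈ 768 N/mm; adequate

L_w = 2 × 245 = 490 mm; section modulus (unit throat) S = 2 × L²/6 = 20010 mm².
Direct shear f_v = P/L_w = 54.3×10³/490 = 110.8 N/mm.
Moment M = P × e = 54.3×10³ × 280 = 15204000 N·mm; bending f_b = M/S = 759.9 N/mm.
f_max = √(f_v² + f_b²) = √(110.8² + 759.9²) = 767.9 N/mm.
r_n/Ω = (1/2.0) × 0.6 × 550 × (0.707 × 14) = 1633 N/mm → adequate.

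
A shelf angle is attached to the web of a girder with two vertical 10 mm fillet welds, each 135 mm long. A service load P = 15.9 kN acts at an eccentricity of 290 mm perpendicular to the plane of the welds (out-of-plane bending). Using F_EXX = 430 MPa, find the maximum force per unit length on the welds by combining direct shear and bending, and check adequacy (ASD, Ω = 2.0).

f_max ≈ 761 N/mm; adequate

L_w = 2 × 135 = 270 mm; section modulus (unit throat) S = 2 × L²/6 = 6075 mm².
Direct shear f_v = P/L_w = 15.9×10³/270 = 58.89 N/mm.
Moment M = P × e = 15.9×10³ × 290 = 4611000 N·mm; bending f_b = M/S = 759 N/mm.
f_max = √(f_v² + f_b²) = √(58.89² + 759²) = 761.3 N/mm.
r_n/Ω = (1/2.0) × 0.6 × 430 × (0.707 × 10) = 912 N/mm → adequate.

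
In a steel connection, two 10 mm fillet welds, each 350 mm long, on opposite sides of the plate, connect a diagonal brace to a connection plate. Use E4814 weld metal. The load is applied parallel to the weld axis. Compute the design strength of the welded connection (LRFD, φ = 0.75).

φR_n ≈ 1070 kN

E48XX → F_EXX = 480 MPa.
Effective throat t_e = 0.707 × 10 = 7.07 mm.
Total length L = 700 mm; A_we = 7.07 × 700 = 4949 mm².
F_nw = 0.6 F_EXX = 0.6 × 480 = 288 MPa.
φR_n = 0.75 × 288 × 4949 × 10⁻³ = 1069 kN.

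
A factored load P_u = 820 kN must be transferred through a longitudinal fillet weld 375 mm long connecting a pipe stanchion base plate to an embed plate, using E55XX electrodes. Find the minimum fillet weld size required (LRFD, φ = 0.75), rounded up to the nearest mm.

E55XX → F_EXX = 550 MPa.
Total weld length L = 375 mm.
Required throat t_e = P_u / (φ × 0.6 F_EXX × L) = 820 / (0.75 × 0.6 × 550 × 375 × 10⁻³) = 8.835 mm.
Required leg w = t_e / 0.707 = 12.5 mm → use 13 mm.

w = 13 mm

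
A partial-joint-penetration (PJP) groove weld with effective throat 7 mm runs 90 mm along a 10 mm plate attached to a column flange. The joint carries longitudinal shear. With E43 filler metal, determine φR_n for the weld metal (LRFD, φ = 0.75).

φR_n ≈ 122 kN

E43XX → F_EXX = 430 MPa.
Effective throat (given) t_e = 7 mm.
A_we = 7 × 90 = 630 mm².
F_nw = 0.6 F_EXX = 258 MPa.
φR_n = 0.75 × 258 × 630 × 10⁻³ = 121.9 kN.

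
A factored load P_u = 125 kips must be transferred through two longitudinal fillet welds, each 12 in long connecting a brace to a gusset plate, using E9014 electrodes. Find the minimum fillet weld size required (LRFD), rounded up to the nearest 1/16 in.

w = 3/16 in

E90XX → F_EXX = 90 ksi.
Total weld length L = 24 in.
Required throat t_e = P_u / (φ × 0.6 F_EXX × L) = 125 / (0.75 × 0.6 × 90 × 24) = 0.1286 in.
Required leg w = t_e / 0.707 = 0.1819 in → use 3/16 in.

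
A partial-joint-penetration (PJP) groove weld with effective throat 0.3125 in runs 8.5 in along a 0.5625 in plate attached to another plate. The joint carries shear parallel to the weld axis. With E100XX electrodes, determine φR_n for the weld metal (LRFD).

E100XX → F_EXX = 100 ksi.
Effective throat (given) t_e = 0.3125 in.
A_we = 0.3125 × 8.5 = 2.656 in².
F_nw = 0.6 F_EXX = 60 ksi.
φR_n = 0.75 × 60 × 2.656 = 119.5 kip.

φR_n ≈ 120 kip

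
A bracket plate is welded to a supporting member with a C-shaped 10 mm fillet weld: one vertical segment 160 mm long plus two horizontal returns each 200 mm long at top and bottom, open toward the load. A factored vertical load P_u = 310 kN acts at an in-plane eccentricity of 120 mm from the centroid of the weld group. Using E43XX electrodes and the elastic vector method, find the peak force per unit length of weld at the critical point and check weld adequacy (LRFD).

f_max ≈ 1550 N/mm; NOT adequate

E43XX → F_EXX = 430 MPa.
Total weld length L_w = 560 mm. Treat welds as unit-width lines.
Centroid: x̄ = 2×200×100 / 560 = 71.43 mm from the vertical weld.
Polar moment about centroid: J = I_x + I_y = [160³/12 + 2×200×80²] + [160×71.43² + 2(200³/12 + 200×28.57²)] = 5378000 mm³.
Direct shear f_v = P/L_w = 310×10³ / 560 = 553.6 N/mm (vertical).
Torsion M = P·e = 310×10³ × 120 = 37200000 N·mm.
Critical point at (x, y) = (128.6, 80) from centroid. f_tx = M·y/J = 553.4 N/mm; f_ty = M·x/J = 889.4 N/mm.
Resultant f_max = √[f_tx² + (f_v + f_ty)²] = √[553.4² + (553.6 + 889.4)²] = 1545 N/mm.
Capacity per unit length: φr_n = 0.75 × 0.6 × 430 × (0.707 × 10) = 1368 N/mm.
1545 > 1368 → NOT adequate.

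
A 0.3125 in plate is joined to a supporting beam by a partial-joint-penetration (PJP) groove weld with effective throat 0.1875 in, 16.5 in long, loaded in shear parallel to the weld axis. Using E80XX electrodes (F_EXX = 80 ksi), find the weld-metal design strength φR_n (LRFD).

φR_n ≈ 111 kip

Effective throat (given) t_e = 0.1875 in.
A_we = 0.1875 × 16.5 = 3.094 in².
F_nw = 0.6 F_EXX = 48 ksi.
φR_n = 0.75 × 48 × 3.094 = 111.4 kip.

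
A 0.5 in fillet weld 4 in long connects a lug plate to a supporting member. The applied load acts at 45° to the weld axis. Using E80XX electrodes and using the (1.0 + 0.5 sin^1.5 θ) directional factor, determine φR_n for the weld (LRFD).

E80XX → F_EXX = 80 ksi.
t_e = 0.707 × 0.5 = 0.3535 in; A_we = 0.3535 × 4 = 1.414 in².
Directional factor: 1.0 + 0.5 sin^1.5(45°) = 1.297.
F_nw = 0.6 × 80 × 1.297 = 62.27 ksi.
φR_n = 0.75 × 62.27 × 1.414 = 66.04 kip.

φR_n ≈ 66 kip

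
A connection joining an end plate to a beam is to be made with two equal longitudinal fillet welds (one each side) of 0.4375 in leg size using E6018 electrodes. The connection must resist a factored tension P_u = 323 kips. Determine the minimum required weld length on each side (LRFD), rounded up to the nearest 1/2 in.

L = 19.5 in on each side

E60XX → F_EXX = 60 ksi.
Throat t_e = 0.707 × 0.4375 = 0.3093 in.
φr_n = 0.75 × 0.6 × 60 × 0.3093 = 8.351 kips/in.
L_req = P_u / φr_n = 323 / 8.351 = 38.68 in total.
Per side: 38.68 / 2 = 19.34 in.
Round up → use L = 19.5 in on each side.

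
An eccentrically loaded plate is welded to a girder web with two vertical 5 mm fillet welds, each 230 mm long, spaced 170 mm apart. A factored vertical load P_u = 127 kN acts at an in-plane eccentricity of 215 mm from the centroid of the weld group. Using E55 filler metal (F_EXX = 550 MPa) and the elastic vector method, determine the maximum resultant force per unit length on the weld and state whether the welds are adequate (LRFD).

Total weld length L_w = 460 mm. Treat welds as unit-width lines.
Polar moment about centroid: J = 2[d³/12 + d(b/2)²] = 2[230³/12 + 230×85²] = 5351000 mm³.
Direct shear f_v = P/L_w = 127×10³ / 460 = 276.1 N/mm (vertical).
Torsion M = P·e = 127×10³ × 215 = 27305000 N·mm.
Critical point at (x, y) = (85, 115) from centroid. f_tx = M·y/J = 586.8 N/mm; f_ty = M·x/J = 433.7 N/mm.
Resultant f_max = √[f_tx² + (f_v + f_ty)²] = √[586.8² + (276.1 + 433.7)²] = 920.9 N/mm.
Capacity per unit length: φr_n = 0.75 × 0.6 × 550 × (0.707 × 5) = 874.9 N/mm.
920.9 > 874.9 → NOT adequate.

f_max ≈ 921 N/mm; NOT adequate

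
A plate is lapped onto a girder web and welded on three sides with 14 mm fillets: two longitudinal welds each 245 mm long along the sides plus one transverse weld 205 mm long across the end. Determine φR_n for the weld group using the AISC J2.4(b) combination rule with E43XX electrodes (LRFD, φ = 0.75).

E43XX → F_EXX = 430 MPa.
t_e = 0.707 × 14 = 9.898 mm.
R_nwl = 0.6 × 430 × 9.898 × 490 × 10⁻³ = 1251 kN (longitudinal, 2 welds).
R_nwt = 0.6 × 430 × 9.898 × 205 × 10⁻³ = 523.5 kN (transverse, base value).
(i) R_nwl + R_nwt = 1775 kN; (ii) 0.85 R_nwl + 1.5 R_nwt = 1849 kN.
R_n = max = 1849 kN [governs: (ii)]; φR_n = 1387 kN.

φR_n ≈ 1390 kN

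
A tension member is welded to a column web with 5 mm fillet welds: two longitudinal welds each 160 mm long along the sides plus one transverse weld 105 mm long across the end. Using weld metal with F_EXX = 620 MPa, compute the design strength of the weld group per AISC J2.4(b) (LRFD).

t_e = 0.707 × 5 = 3.535 mm.
R_nwl = 0.6 × 620 × 3.535 × 320 × 10⁻³ = 420.8 kN (longitudinal, 2 welds).
R_nwt = 0.6 × 620 × 3.535 × 105 × 10⁻³ = 138.1 kN (transverse, base value).
(i) R_nwl + R_nwt = 558.9 kN; (ii) 0.85 R_nwl + 1.5 R_nwt = 564.8 kN.
R_n = max = 564.8 kN [governs: (ii)]; φR_n = 423.6 kN.

φR_n ≈ 424 kN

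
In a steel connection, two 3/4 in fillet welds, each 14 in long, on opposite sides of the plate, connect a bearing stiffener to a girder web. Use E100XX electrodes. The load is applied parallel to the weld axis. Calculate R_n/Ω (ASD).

R_n/Ω ≈ 445 kips

E100XX → F_EXX = 100 ksi.
Effective throat t_e = 0.707 × 0.75 = 0.5302 in.
Total length L = 28 in; A_we = 0.5302 × 28 = 14.85 in².
F_nw = 0.6 F_EXX = 0.6 × 100 = 60 ksi.
R_n = 60 × 14.85 = 890.8 kips; R_n/Ω = 890.8/2.0 = 445.4 kips.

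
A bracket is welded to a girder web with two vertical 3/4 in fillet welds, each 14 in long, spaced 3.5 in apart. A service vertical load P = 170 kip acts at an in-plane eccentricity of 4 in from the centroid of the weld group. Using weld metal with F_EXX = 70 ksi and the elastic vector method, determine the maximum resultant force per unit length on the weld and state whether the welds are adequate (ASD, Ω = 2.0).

Total weld length L_w = 28 in. Treat welds as unit-width lines.
Polar moment about centroid: J = 2[d³/12 + d(b/2)²] = 2[14³/12 + 14×1.75²] = 543.1 in³.
Direct shear f_v = P/L_w = 170 / 28 = 6.071 kip/in (vertical).
Torsion M = P·e = 170 × 4 = 680 kip·in.
Critical point at (x, y) = (1.75, 7) from centroid. f_tx = M·y/J = 8.765 kip/in; f_ty = M·x/J = 2.191 kip/in.
Resultant f_max = √[f_tx² + (f_v + f_ty)²] = √[8.765² + (6.071 + 2.191)²] = 12.05 kip/in.
Capacity per unit length: r_n/Ω = (1/2.0) × 0.6 × 70 × (0.707 × 0.75) = 11.14 kip/in.
12.05 > 11.14 → NOT adequate.

f_max ≈ 12 kip/in; NOT adequate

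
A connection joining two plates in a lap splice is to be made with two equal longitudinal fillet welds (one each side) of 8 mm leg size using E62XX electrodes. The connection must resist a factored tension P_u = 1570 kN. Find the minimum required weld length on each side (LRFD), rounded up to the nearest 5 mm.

E62XX → F_EXX = 620 MPa.
Throat t_e = 0.707 × 8 = 5.656 mm.
φr_n = 0.75 × 0.6 × 620 × 5.656 × 10⁻³ = 1.578 kN/mm.
L_req = P_u / φr_n = 1570 / 1.578 = 994.9 mm total.
Per side: 994.9 / 2 = 497.5 mm.
Round up → use L = 500 mm on each side.

L = 500 mm on each side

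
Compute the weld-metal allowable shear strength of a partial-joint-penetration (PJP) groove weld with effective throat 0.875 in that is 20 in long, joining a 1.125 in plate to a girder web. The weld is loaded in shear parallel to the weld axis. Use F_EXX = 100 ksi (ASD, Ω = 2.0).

Effective throat (given) t_e = 0.875 in.
A_we = 0.875 × 20 = 17.5 in².
F_nw = 0.6 F_EXX = 60 ksi.
R_n/Ω = (60 × 17.5) / 2.0 = 525 kip.

R_n/Ω ≈ 525 kip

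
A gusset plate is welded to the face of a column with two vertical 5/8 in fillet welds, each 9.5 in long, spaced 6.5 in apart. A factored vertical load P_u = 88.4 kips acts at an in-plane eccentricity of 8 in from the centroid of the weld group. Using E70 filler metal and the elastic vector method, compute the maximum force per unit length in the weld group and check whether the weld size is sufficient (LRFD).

f_max ≈ 15 kip/in; NOT adequate

E70XX → F_EXX = 70 ksi.
Total weld length L_w = 19 in. Treat welds as unit-width lines.
Polar moment about centroid: J = 2[d³/12 + d(b/2)²] = 2[9.5³/12 + 9.5×3.25²] = 343.6 in³.
Direct shear f_v = P/L_w = 88.4 / 19 = 4.653 kip/in (vertical).
Torsion M = P·e = 88.4 × 8 = 707.2 kip·in.
Critical point at (x, y) = (3.25, 4.75) from centroid. f_tx = M·y/J = 9.777 kip/in; f_ty = M·x/J = 6.689 kip/in.
Resultant f_max = √[f_tx² + (f_v + f_ty)²] = √[9.777² + (4.653 + 6.689)²] = 14.97 kip/in.
Capacity per unit length: φr_n = 0.75 × 0.6 × 70 × (0.707 × 0.625) = 13.92 kip/in.
14.97 > 13.92 → NOT adequate.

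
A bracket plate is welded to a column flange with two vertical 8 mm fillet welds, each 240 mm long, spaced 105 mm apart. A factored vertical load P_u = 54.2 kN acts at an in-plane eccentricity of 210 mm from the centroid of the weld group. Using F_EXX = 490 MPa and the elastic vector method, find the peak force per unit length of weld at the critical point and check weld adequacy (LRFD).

f_max ≈ 468 N/mm; adequate

Total weld length L_w = 480 mm. Treat welds as unit-width lines.
Polar moment about centroid: J = 2[d³/12 + d(b/2)²] = 2[240³/12 + 240×52.5²] = 3627000 mm³.
Direct shear f_v = P/L_w = 54.2×10³ / 480 = 112.9 N/mm (vertical).
Torsion M = P·e = 54.2×10³ × 210 = 11382000 N·mm.
Critical point at (x, y) = (52.5, 120) from centroid. f_tx = M·y/J = 376.6 N/mm; f_ty = M·x/J = 164.8 N/mm.
Resultant f_max = √[f_tx² + (f_v + f_ty)²] = √[376.6² + (112.9 + 164.8)²] = 467.9 N/mm.
Capacity per unit length: φr_n = 0.75 × 0.6 × 490 × (0.707 × 8) = 1247 N/mm.
467.9 ≤ 1247 → adequate.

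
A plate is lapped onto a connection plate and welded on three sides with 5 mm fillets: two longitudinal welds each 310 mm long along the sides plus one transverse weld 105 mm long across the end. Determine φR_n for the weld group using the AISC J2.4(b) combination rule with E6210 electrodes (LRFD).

φR_n ≈ 715 kN

E62XX → F_EXX = 620 MPa.
t_e = 0.707 × 5 = 3.535 mm.
R_nwl = 0.6 × 620 × 3.535 × 620 × 10⁻³ = 815.3 kN (longitudinal, 2 welds).
R_nwt = 0.6 × 620 × 3.535 × 105 × 10⁻³ = 138.1 kN (transverse, base value).
(i) R_nwl + R_nwt = 953.4 kN; (ii) 0.85 R_nwl + 1.5 R_nwt = 900.1 kN.
R_n = max = 953.4 kN [governs: (i)]; φR_n = 715 kN.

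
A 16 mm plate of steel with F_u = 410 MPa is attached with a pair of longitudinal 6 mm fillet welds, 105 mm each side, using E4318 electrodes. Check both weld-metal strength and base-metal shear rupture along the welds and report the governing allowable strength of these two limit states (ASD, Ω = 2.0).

E43XX → F_EXX = 430 MPa.
t_e = 0.707 × 6 = 4.242 mm; L = 210 mm.
Weld metal: R_n/Ω = (1/2.0) × 0.6 × 430 × 4.242 × 210 × 10⁻³ = 114.9 kN.
Base metal (shear rupture): R_n/Ω = (1/2.0) × 0.6 × 410 × 16 × 210 × 10⁻³ = 413.3 kN.
Governing: weld metal.

R_n/Ω ≈ 115 kN (weld metal governs)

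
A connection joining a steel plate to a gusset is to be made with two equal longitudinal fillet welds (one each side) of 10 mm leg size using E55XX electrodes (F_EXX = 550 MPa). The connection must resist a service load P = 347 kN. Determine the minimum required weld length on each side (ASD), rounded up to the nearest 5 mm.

Throat t_e = 0.707 × 10 = 7.07 mm.
r_n/Ω = (0.6 × 550 × 7.07) / 2.0 = 1167 N/mm = 1.167 kN/mm.
L_req = P / (r_n/Ω) = 347 / 1.167 = 297.5 mm total.
Per side: 297.5 / 2 = 148.7 mm.
Round up → use L = 150 mm on each side.

L = 150 mm on each side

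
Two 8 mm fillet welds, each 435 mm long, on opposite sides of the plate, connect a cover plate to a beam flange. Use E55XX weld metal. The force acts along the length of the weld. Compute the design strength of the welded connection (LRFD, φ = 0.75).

φR_n ≈ 1220 kN

E55XX → F_EXX = 550 MPa.
Effective throat t_e = 0.707 × 8 = 5.656 mm.
Total length L = 870 mm; A_we = 5.656 × 870 = 4921 mm².
F_nw = 0.6 F_EXX = 0.6 × 550 = 330 MPa.
φR_n = 0.75 × 330 × 4921 × 10⁻³ = 1218 kN.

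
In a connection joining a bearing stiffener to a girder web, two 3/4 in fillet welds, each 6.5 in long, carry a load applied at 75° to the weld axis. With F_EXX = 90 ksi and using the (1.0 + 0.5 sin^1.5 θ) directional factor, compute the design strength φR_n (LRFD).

t_e = 0.707 × 0.75 = 0.5302 in; A_we = 0.5302 × 13 = 6.893 in².
Directional factor: 1.0 + 0.5 sin^1.5(75°) = 1.475.
F_nw = 0.6 × 90 × 1.475 = 79.63 ksi.
φR_n = 0.75 × 79.63 × 6.893 = 411.7 kips.

φR_n ≈ 412 kips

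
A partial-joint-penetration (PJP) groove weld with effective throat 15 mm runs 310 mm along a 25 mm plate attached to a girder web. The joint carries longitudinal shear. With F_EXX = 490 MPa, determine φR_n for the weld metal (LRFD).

Effective throat (given) t_e = 15 mm.
A_we = 15 × 310 = 4650 mm².
F_nw = 0.6 F_EXX = 294 MPa.
φR_n = 0.75 × 294 × 4650 × 10⁻³ = 1025 kN.

φR_n ≈ 1030 kN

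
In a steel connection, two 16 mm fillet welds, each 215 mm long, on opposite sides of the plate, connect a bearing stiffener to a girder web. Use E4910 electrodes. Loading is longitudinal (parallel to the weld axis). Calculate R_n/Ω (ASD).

E49XX → F_EXX = 490 MPa.
Effective throat t_e = 0.707 × 16 = 11.31 mm.
Total length L = 430 mm; A_we = 11.31 × 430 = 4864 mm².
F_nw = 0.6 F_EXX = 0.6 × 490 = 294 MPa.
R_n = 294 × 4864 × 10⁻³ = 1430 kN; R_n/Ω = 1430/2.0 = 715 kN.

R_n/Ω ≈ 715 kN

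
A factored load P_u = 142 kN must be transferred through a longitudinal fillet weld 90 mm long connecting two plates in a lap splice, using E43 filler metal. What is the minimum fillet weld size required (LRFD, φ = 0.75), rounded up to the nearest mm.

E43XX → F_EXX = 430 MPa.
Total weld length L = 90 mm.
Required throat t_e = P_u / (φ × 0.6 F_EXX × L) = 142 / (0.75 × 0.6 × 430 × 90 × 10⁻³) = 8.154 mm.
Required leg w = t_e / 0.707 = 11.53 mm → use 12 mm.

w = 12 mm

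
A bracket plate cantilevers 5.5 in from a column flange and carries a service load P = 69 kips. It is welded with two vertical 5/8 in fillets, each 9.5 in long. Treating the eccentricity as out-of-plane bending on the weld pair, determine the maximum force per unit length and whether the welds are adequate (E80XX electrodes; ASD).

f_max ≈ 13.1 kip/in; NOT adequate

E80XX → F_EXX = 80 ksi.
L_w = 2 × 9.5 = 19 in; section modulus (unit throat) S = 2 × L²/6 = 30.08 in².
Direct shear f_v = P/L_w = 69/19 = 3.632 kip/in.
Moment M = P × e = 69 × 5.5 = 379.5 kip·in; bending f_b = M/S = 12.61 kip/in.
f_max = √(f_v² + f_b²) = √(3.632² + 12.61²) = 13.13 kip/in.
r_n/Ω = (1/2.0) × 0.6 × 80 × (0.707 × 0.625) = 10.6 kip/in → NOT adequate.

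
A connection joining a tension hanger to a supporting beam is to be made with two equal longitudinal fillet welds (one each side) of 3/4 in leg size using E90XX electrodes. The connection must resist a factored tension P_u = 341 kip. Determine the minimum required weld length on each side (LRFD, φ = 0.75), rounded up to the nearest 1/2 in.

L = 8 in on each side

E90XX → F_EXX = 90 ksi.
Throat t_e = 0.707 × 0.75 = 0.5302 in.
φr_n = 0.75 × 0.6 × 90 × 0.5302 = 21.48 kip/in.
L_req = P_u / φr_n = 341 / 21.48 = 15.88 in total.
Per side: 15.88 / 2 = 7.939 in.
Round up → use L = 8 in on each side.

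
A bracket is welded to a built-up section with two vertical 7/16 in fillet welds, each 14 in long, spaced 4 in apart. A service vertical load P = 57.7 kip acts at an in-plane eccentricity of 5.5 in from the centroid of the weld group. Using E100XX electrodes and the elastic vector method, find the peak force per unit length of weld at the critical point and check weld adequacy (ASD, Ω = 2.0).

f_max ≈ 5.03 kip/in; adequate

E100XX → F_EXX = 100 ksi.
Total weld length L_w = 28 in. Treat welds as unit-width lines.
Polar moment about centroid: J = 2[d³/12 + d(b/2)²] = 2[14³/12 + 14×2²] = 569.3 in³.
Direct shear f_v = P/L_w = 57.7 / 28 = 2.061 kip/in (vertical).
Torsion M = P·e = 57.7 × 5.5 = 317.35 kip·in.
Critical point at (x, y) = (2, 7) from centroid. f_tx = M·y/J = 3.902 kip/in; f_ty = M·x/J = 1.115 kip/in.
Resultant f_max = √[f_tx² + (f_v + f_ty)²] = √[3.902² + (2.061 + 1.115)²] = 5.031 kip/in.
Capacity per unit length: r_n/Ω = (1/2.0) × 0.6 × 100 × (0.707 × 0.4375) = 9.279 kip/in.
5.031 ≤ 9.279 → adequate.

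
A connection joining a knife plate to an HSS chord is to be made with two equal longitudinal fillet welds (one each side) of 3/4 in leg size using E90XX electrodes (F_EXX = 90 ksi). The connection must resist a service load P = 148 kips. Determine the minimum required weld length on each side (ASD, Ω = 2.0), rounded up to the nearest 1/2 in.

L = 5.5 in on each side

Throat t_e = 0.707 × 0.75 = 0.5302 in.
r_n/Ω = (0.6 × 90 × 0.5302) / 2.0 = 14.32 kip/in.
L_req = P / (r_n/Ω) = 148 / 14.32 = 10.34 in total.
Per side: 10.34 / 2 = 5.169 in.
Round up → use L = 5.5 in on each side.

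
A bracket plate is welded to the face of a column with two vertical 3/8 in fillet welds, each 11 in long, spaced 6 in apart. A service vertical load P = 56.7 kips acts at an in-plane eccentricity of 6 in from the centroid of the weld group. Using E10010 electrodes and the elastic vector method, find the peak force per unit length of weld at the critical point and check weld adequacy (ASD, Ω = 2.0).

f_max ≈ 6.7 kip/in; adequate

E100XX → F_EXX = 100 ksi.
Total weld length L_w = 22 in. Treat welds as unit-width lines.
Polar moment about centroid: J = 2[d³/12 + d(b/2)²] = 2[11³/12 + 11×3²] = 419.8 in³.
Direct shear f_v = P/L_w = 56.7 / 22 = 2.577 kip/in (vertical).
Torsion M = P·e = 56.7 × 6 = 340.2 kip·in.
Critical point at (x, y) = (3, 5.5) from centroid. f_tx = M·y/J = 4.457 kip/in; f_ty = M·x/J = 2.431 kip/in.
Resultant f_max = √[f_tx² + (f_v + f_ty)²] = √[4.457² + (2.577 + 2.431)²] = 6.704 kip/in.
Capacity per unit length: r_n/Ω = (1/2.0) × 0.6 × 100 × (0.707 × 0.375) = 7.954 kip/in.
6.704 ≤ 7.954 → adequate.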